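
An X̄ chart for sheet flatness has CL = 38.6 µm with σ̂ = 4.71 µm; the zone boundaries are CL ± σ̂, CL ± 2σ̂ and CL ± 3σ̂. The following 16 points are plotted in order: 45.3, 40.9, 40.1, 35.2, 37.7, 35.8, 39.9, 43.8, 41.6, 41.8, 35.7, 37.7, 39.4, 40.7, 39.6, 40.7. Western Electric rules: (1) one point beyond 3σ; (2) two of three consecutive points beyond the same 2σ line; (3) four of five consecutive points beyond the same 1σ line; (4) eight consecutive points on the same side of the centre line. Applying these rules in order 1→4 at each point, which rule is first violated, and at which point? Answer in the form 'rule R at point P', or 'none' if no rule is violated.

Zone of each point (C = within 1σ̂, B = 1σ̂–2σ̂, A = 2σ̂–3σ̂, * = beyond 3σ̂; sign = side of CL): 1:+B, 2:+C, 3:+C, 4:-C, 5:-C, 6:-C, 7:+C, 8:+B, 9:+C, 10:+C, 11:-C, 12:-C, 13:+C, 14:+C, 15:+C, 16:+C
No rule fires across all 16 points.

none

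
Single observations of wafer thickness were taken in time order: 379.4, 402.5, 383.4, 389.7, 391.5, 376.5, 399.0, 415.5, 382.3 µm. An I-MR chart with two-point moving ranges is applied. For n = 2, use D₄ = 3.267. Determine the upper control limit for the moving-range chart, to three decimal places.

Moving ranges: 23.1, 19.1, 6.3, 1.8, 15.0, 22.5, 16.5, 33.2; M̄R̄ = 137.5000 / 8 = 17.1875
UCL_MR = D₄·M̄R̄ = 3.267 × 17.1875 = 56.1516

56.152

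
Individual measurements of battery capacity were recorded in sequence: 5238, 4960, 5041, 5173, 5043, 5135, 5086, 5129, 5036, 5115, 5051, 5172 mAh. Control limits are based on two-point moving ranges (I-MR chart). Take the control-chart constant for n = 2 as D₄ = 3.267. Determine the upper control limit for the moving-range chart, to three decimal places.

Moving ranges: 278, 81, 132, 130, 92, 49, 43, 93, 79, 64, 121; M̄R̄ = 1162.0000 / 11 = 105.6364
UCL_MR = D₄·M̄R̄ = 3.267 × 105.6364 = 345.1140

345.114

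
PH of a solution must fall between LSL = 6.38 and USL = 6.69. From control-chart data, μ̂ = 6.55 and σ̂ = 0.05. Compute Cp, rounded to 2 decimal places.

1.03

Cp = (USL − LSL) / (6σ̂) = (6.69 − 6.38) / (6 × 0.05) = 0.3100 / 0.3000 = 1.0333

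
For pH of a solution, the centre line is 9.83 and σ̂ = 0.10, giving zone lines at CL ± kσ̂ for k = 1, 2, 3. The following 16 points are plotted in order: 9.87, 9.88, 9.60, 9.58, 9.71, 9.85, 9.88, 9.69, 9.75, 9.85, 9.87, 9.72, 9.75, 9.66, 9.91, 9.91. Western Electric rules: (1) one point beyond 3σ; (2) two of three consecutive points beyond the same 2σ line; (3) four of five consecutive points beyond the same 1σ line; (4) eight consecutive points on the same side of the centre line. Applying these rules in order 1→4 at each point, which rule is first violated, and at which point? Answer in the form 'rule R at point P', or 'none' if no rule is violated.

Zone of each point (C = within 1σ̂, B = 1σ̂–2σ̂, A = 2σ̂–3σ̂, * = beyond 3σ̂; sign = side of CL): 1:+C, 2:+C, 3:-A, 4:-A, 5:-B, 6:+C, 7:+C, 8:-B, 9:-C, 10:+C, 11:+C, 12:-B, 13:-C, 14:-B, 15:+C, 16:+C
Rule 2 (two of three consecutive points beyond the same 2σ limit) is satisfied at point 4.

rule 2 at point 4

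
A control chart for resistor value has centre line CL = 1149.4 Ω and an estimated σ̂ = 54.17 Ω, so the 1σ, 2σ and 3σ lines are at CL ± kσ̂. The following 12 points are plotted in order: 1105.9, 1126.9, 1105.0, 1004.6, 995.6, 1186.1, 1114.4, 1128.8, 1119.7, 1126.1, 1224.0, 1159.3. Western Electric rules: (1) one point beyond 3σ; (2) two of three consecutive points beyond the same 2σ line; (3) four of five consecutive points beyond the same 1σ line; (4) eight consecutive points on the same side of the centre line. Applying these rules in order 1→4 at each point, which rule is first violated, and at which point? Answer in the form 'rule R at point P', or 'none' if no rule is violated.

rule 2 at point 5

Zone of each point (C = within 1σ̂, B = 1σ̂–2σ̂, A = 2σ̂–3σ̂, * = beyond 3σ̂; sign = side of CL): 1:-C, 2:-C, 3:-C, 4:-A, 5:-A, 6:+C, 7:-C, 8:-C, 9:-C, 10:-C, 11:+B, 12:+C
Rule 2 (two of three consecutive points beyond the same 2σ limit) is satisfied at point 5.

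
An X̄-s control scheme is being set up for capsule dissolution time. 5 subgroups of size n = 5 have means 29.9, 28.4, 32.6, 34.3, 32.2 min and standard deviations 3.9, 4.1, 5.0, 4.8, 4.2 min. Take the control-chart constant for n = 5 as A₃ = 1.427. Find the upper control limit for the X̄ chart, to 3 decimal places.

X̄̄ = (29.9 + 28.4 + 32.6 + 34.3 + 32.2) / 5 = 31.4800
s̄ = (3.9 + 4.1 + 5.0 + 4.8 + 4.2) / 5 = 4.4000
UCL = X̄̄ + A₃·s̄ = 31.4800 + 1.427 × 4.4000 = 37.7588

37.759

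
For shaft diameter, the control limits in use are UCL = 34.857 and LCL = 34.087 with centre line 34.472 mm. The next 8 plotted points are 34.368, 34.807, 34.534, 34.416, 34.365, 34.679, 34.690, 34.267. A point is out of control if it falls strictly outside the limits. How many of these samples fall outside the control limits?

0

All 8 points lie within [34.087, 34.857].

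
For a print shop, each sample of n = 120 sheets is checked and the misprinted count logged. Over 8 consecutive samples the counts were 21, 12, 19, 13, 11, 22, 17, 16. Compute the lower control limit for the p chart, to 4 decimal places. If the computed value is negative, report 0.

p̄ = Σdᵢ / (k·n) = 131 / (8 × 120) = 0.13646
LCL = p̄ − 3·√(p̄(1−p̄)/n) = 0.13646 − 3 × 0.03134 = 0.04245

0.0424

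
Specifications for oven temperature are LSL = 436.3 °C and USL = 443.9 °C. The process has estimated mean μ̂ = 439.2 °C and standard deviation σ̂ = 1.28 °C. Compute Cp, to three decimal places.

0.990

Cp = (USL − LSL) / (6σ̂) = (443.9 − 436.3) / (6 × 1.28) = 7.6000 / 7.6800 = 0.9896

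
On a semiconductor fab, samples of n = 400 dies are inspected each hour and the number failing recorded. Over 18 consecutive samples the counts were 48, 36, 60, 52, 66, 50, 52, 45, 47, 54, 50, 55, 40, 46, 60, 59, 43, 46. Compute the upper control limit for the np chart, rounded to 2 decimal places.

70.43

p̄ = Σdᵢ / (k·n) = 909 / (18 × 400) = 0.12625
UCL = np̄ + 3·√(np̄(1−p̄)) = 50.5000 + 3 × √(50.5000×0.87375) = 50.5000 + 3 × 6.6426 = 70.4279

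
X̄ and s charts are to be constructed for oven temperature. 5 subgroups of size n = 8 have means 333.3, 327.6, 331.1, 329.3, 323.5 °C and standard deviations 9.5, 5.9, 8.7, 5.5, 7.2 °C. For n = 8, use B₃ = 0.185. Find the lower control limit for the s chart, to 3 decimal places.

s̄ = (9.5 + 5.9 + 8.7 + 5.5 + 7.2) / 5 = 7.3600
LCL_s = B₃·s̄ = 0.185 × 7.3600 = 1.3616

1.362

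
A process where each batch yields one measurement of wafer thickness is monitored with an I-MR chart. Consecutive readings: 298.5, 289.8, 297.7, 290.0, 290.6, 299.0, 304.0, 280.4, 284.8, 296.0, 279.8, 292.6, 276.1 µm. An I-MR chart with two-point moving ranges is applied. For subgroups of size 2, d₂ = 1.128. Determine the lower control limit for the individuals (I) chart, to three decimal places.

263.455

X̄ = (298.5 + 289.8 + 297.7 + 290.0 + 290.6 + 299.0 + 304.0 + 280.4 + 284.8 + 296.0 + 279.8 + 292.6 + 276.1) / 13 = 290.7154
Moving ranges: 8.7, 7.9, 7.7, 0.6, 8.4, 5.0, 23.6, 4.4, 11.2, 16.2, 12.8, 16.5; M̄R̄ = 123.0000 / 12 = 10.2500
LCL = X̄ − 3·M̄R̄/d₂ = 290.7154 − 3 × 10.2500 / 1.128 = 263.4547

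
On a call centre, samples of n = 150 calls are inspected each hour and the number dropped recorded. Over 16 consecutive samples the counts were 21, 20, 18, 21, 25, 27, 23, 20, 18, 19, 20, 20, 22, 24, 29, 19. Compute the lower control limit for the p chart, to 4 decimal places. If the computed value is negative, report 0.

0.0581

p̄ = Σdᵢ / (k·n) = 346 / (16 × 150) = 0.14417
LCL = p̄ − 3·√(p̄(1−p̄)/n) = 0.14417 − 3 × 0.02868 = 0.05813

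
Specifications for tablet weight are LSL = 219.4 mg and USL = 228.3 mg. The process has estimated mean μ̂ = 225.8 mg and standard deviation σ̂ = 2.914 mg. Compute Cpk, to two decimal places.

0.29

Cpu = (USL − μ̂) / (3σ̂) = (228.3 − 225.8) / (3 × 2.914) = 0.2860; Cpl = (μ̂ − LSL) / (3σ̂) = (225.8 − 219.4) / (3 × 2.914) = 0.7321; Cpk = min(Cpu, Cpl) = 0.2860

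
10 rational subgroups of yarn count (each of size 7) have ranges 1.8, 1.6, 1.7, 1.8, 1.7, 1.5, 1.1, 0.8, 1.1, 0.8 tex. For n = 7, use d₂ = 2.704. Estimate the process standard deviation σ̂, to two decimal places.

R̄ = (1.8 + 1.6 + 1.7 + 1.8 + 1.7 + 1.5 + 1.1 + 0.8 + 1.1 + 0.8) / 10 = 1.3900
σ̂ = R̄ / d₂ = 1.3900 / 2.704 = 0.5141

0.51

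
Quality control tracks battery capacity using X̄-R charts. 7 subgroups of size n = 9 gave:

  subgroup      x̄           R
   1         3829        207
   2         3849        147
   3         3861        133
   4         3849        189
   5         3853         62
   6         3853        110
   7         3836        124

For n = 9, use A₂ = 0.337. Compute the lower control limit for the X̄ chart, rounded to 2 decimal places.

X̄̄ = (3829 + 3849 + 3861 + 3849 + 3853 + 3853 + 3836) / 7 = 26930.0000 / 7 = 3847.1429
R̄ = (207 + 147 + 133 + 189 + 62 + 110 + 124) / 7 = 972.0000 / 7 = 138.8571
LCL = X̄̄ − A₂·R̄ = 3847.1429 − 0.337 × 138.8571 = 3800.3480

3800.35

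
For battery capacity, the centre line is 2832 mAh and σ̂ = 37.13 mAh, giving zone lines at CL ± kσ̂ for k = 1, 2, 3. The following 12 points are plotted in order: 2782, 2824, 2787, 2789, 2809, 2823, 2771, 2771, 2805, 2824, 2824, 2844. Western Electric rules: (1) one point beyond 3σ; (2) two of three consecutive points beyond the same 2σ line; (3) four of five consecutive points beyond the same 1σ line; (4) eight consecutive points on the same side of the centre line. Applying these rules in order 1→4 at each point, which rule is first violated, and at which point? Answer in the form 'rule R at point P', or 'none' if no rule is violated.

Zone of each point (C = within 1σ̂, B = 1σ̂–2σ̂, A = 2σ̂–3σ̂, * = beyond 3σ̂; sign = side of CL): 1:-B, 2:-C, 3:-B, 4:-B, 5:-C, 6:-C, 7:-B, 8:-B, 9:-C, 10:-C, 11:-C, 12:+C
Rule 4 (eight consecutive points on the same side of the centre line) is satisfied at point 8.

rule 4 at point 8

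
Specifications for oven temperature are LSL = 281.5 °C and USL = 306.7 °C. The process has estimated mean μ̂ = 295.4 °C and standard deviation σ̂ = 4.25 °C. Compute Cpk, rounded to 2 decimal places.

Cpu = (USL − μ̂) / (3σ̂) = (306.7 − 295.4) / (3 × 4.25) = 0.8863; Cpl = (μ̂ − LSL) / (3σ̂) = (295.4 − 281.5) / (3 × 4.25) = 1.0902; Cpk = min(Cpu, Cpl) = 0.8863

0.89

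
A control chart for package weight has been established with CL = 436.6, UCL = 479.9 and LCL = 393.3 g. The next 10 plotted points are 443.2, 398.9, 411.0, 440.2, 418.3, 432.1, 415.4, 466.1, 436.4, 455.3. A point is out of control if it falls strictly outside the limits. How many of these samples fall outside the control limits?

0

All 10 points lie within [393.3, 479.9].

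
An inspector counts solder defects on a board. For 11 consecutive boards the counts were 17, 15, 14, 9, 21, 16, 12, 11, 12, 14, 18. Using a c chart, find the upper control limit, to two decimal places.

25.86

c̄ = (17 + 15 + 14 + 9 + 21 + 16 + 12 + 11 + 12 + 14 + 18) / 11 = 159 / 11 = 14.4545
UCL = c̄ + 3√c̄ = 14.4545 + 3 × √14.4545 = 14.4545 + 3 × 3.8019 = 25.8603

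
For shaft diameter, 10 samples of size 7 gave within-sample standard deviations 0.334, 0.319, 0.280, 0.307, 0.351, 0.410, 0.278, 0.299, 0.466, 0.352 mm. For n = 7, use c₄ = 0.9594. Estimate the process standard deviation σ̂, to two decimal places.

0.35

s̄ = (0.334 + 0.319 + 0.280 + 0.307 + 0.351 + 0.410 + 0.278 + 0.299 + 0.466 + 0.352) / 10 = 0.3396
σ̂ = s̄ / c₄ = 0.3396 / 0.9594 = 0.3540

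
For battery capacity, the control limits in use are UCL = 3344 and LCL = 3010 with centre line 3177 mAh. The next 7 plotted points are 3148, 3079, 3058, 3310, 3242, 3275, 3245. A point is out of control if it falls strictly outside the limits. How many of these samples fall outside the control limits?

All 7 points lie within [3010, 3344].

0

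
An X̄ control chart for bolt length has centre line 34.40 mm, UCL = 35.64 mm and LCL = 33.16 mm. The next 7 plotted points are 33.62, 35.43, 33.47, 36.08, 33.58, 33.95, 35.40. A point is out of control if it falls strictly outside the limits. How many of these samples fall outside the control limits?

Compare each point to [33.16, 35.64]: sample 4 = 36.08 > UCL.

1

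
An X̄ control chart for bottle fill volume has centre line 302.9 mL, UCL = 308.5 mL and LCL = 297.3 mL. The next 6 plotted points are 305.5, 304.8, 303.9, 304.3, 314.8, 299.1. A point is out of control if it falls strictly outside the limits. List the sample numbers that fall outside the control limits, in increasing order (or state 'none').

Compare each point to [297.3, 308.5]: sample 5 = 314.8 > UCL.

5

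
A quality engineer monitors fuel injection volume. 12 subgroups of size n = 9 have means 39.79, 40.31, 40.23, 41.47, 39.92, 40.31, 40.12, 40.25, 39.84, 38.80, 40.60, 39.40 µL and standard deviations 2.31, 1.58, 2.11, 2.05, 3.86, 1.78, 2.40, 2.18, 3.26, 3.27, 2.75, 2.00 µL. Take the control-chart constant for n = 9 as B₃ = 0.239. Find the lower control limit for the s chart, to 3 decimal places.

0.589

s̄ = (2.31 + 1.58 + 2.11 + 2.05 + 3.86 + 1.78 + 2.40 + 2.18 + 3.26 + 3.27 + 2.75 + 2.00) / 12 = 2.4625
LCL_s = B₃·s̄ = 0.239 × 2.4625 = 0.5885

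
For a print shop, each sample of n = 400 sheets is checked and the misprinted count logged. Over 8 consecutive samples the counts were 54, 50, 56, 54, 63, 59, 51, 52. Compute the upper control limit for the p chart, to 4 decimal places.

0.1888

p̄ = Σdᵢ / (k·n) = 439 / (8 × 400) = 0.13719
UCL = p̄ + 3·√(p̄(1−p̄)/n) = 0.13719 + 3 × √(0.13719×0.86281/400) = 0.13719 + 3 × 0.01720 = 0.18879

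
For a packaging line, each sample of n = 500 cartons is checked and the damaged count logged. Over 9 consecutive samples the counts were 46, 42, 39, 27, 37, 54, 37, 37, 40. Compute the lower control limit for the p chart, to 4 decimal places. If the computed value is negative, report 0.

p̄ = Σdᵢ / (k·n) = 359 / (9 × 500) = 0.07978
LCL = p̄ − 3·√(p̄(1−p̄)/n) = 0.07978 − 3 × 0.01212 = 0.04343

0.0434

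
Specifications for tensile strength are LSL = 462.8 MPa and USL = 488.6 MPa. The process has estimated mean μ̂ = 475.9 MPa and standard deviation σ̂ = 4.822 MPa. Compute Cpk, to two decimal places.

Cpu = (USL − μ̂) / (3σ̂) = (488.6 − 475.9) / (3 × 4.822) = 0.8779; Cpl = (μ̂ − LSL) / (3σ̂) = (475.9 − 462.8) / (3 × 4.822) = 0.9056; Cpk = min(Cpu, Cpl) = 0.8779

0.88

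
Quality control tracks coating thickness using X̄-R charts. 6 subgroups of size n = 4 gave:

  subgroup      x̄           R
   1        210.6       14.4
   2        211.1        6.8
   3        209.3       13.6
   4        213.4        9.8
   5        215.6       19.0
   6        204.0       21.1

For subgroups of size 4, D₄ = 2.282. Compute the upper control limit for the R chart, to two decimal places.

R̄ = (14.4 + 6.8 + 13.6 + 9.8 + 19.0 + 21.1) / 6 = 84.7000 / 6 = 14.1167
UCL_R = D₄·R̄ = 2.282 × 14.1167 = 32.2142

32.21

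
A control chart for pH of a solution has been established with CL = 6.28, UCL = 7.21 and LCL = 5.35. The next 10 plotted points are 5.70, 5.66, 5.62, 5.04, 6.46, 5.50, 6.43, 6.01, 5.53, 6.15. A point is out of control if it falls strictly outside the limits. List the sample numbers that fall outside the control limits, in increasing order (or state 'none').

Compare each point to [5.35, 7.21]: sample 4 = 5.04 < LCL.

4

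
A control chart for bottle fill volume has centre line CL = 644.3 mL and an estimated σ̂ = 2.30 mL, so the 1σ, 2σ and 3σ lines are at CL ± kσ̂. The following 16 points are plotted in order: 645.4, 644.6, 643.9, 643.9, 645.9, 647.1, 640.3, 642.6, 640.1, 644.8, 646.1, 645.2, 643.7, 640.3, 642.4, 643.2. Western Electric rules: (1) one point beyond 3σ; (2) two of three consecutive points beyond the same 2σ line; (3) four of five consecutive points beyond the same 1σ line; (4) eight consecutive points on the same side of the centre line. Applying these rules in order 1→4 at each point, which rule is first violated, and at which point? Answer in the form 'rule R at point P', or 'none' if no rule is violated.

none

Zone of each point (C = within 1σ̂, B = 1σ̂–2σ̂, A = 2σ̂–3σ̂, * = beyond 3σ̂; sign = side of CL): 1:+C, 2:+C, 3:-C, 4:-C, 5:+C, 6:+B, 7:-B, 8:-C, 9:-B, 10:+C, 11:+C, 12:+C, 13:-C, 14:-B, 15:-C, 16:-C
No rule fires across all 16 points.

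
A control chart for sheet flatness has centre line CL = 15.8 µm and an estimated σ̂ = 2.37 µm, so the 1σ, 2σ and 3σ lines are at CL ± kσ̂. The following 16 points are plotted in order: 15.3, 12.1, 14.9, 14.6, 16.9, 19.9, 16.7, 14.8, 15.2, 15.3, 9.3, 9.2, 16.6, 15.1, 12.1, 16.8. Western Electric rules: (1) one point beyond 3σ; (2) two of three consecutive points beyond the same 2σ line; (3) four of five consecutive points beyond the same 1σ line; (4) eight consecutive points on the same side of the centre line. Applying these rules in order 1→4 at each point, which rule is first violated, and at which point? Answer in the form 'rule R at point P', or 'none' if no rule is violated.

rule 2 at point 12

Zone of each point (C = within 1σ̂, B = 1σ̂–2σ̂, A = 2σ̂–3σ̂, * = beyond 3σ̂; sign = side of CL): 1:-C, 2:-B, 3:-C, 4:-C, 5:+C, 6:+B, 7:+C, 8:-C, 9:-C, 10:-C, 11:-A, 12:-A, 13:+C, 14:-C, 15:-B, 16:+C
Rule 2 (two of three consecutive points beyond the same 2σ limit) is satisfied at point 12.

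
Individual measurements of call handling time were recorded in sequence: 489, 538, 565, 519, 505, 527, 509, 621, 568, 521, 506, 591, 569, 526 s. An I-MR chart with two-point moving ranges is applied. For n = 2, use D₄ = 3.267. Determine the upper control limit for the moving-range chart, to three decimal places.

Moving ranges: 49, 27, 46, 14, 22, 18, 112, 53, 47, 15, 85, 22, 43; M̄R̄ = 553.0000 / 13 = 42.5385
UCL_MR = D₄·M̄R̄ = 3.267 × 42.5385 = 138.9732

138.973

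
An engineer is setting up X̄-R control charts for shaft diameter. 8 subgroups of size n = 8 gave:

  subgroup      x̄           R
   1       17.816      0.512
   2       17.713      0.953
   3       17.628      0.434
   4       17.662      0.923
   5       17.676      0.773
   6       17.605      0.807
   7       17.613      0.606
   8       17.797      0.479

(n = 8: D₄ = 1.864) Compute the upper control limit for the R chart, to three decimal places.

R̄ = (0.512 + 0.953 + 0.434 + 0.923 + 0.773 + 0.807 + 0.606 + 0.479) / 8 = 5.4870 / 8 = 0.6859
UCL_R = D₄·R̄ = 1.864 × 0.6859 = 1.2785

1.278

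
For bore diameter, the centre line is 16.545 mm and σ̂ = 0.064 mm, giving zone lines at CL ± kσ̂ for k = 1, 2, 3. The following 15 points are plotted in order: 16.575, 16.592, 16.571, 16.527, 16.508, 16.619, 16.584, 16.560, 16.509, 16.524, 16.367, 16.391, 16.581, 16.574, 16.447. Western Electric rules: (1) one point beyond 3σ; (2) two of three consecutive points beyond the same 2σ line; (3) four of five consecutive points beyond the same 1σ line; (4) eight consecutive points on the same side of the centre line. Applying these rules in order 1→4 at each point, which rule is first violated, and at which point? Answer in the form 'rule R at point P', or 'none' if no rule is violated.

rule 2 at point 12

Zone of each point (C = within 1σ̂, B = 1σ̂–2σ̂, A = 2σ̂–3σ̂, * = beyond 3σ̂; sign = side of CL): 1:+C, 2:+C, 3:+C, 4:-C, 5:-C, 6:+B, 7:+C, 8:+C, 9:-C, 10:-C, 11:-A, 12:-A, 13:+C, 14:+C, 15:-B
Rule 2 (two of three consecutive points beyond the same 2σ limit) is satisfied at point 12.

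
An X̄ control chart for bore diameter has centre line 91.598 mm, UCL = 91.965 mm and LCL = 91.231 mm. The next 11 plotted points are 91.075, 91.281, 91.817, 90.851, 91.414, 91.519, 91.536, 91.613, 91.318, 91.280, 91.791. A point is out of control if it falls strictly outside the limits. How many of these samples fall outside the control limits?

2

Compare each point to [91.231, 91.965]: sample 1 = 91.075 < LCL; sample 4 = 90.851 < LCL.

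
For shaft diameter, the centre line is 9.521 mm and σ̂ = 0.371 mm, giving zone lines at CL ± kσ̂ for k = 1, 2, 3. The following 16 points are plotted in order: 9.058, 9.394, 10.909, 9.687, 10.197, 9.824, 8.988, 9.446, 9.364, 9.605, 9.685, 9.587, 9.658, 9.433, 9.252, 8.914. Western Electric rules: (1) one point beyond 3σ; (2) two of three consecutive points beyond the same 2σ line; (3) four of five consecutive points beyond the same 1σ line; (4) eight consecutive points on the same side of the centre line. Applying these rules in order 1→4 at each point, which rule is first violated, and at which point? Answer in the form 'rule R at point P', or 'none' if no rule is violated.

Zone of each point (C = within 1σ̂, B = 1σ̂–2σ̂, A = 2σ̂–3σ̂, * = beyond 3σ̂; sign = side of CL): 1:-B, 2:-C, 3:+*, 4:+C, 5:+B, 6:+C, 7:-B, 8:-C, 9:-C, 10:+C, 11:+C, 12:+C, 13:+C, 14:-C, 15:-C, 16:-B
Rule 1 (one point beyond the 3σ limits) is satisfied at point 3.

rule 1 at point 3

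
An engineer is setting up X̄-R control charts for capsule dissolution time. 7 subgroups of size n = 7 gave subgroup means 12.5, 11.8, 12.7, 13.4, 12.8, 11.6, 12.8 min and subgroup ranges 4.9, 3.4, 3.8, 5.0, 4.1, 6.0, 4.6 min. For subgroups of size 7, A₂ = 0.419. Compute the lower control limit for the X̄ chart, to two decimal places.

X̄̄ = (12.5 + 11.8 + 12.7 + 13.4 + 12.8 + 11.6 + 12.8) / 7 = 87.6000 / 7 = 12.5143
R̄ = (4.9 + 3.4 + 3.8 + 5.0 + 4.1 + 6.0 + 4.6) / 7 = 31.8000 / 7 = 4.5429
LCL = X̄̄ − A₂·R̄ = 12.5143 − 0.419 × 4.5429 = 10.6108

10.61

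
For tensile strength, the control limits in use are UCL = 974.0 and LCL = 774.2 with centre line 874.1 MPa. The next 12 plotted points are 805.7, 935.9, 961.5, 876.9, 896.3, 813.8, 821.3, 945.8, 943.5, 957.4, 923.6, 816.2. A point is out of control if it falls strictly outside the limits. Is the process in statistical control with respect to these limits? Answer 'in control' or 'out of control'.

in control

All 12 points lie within [774.2, 974.0].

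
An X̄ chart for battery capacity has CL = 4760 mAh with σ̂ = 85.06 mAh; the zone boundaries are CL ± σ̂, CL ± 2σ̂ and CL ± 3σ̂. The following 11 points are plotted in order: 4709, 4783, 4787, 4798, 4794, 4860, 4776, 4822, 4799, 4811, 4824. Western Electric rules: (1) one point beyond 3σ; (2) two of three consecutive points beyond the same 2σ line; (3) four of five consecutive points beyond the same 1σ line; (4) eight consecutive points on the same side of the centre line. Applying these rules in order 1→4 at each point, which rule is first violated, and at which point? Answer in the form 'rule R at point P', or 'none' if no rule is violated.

Zone of each point (C = within 1σ̂, B = 1σ̂–2σ̂, A = 2σ̂–3σ̂, * = beyond 3σ̂; sign = side of CL): 1:-C, 2:+C, 3:+C, 4:+C, 5:+C, 6:+B, 7:+C, 8:+C, 9:+C, 10:+C, 11:+C
Rule 4 (eight consecutive points on the same side of the centre line) is satisfied at point 9.

rule 4 at point 9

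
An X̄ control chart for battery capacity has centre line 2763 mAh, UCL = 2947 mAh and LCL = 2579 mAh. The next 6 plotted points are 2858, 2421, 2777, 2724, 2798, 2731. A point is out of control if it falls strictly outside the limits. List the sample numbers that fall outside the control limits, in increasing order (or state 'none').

2

Compare each point to [2579, 2947]: sample 2 = 2421 < LCL.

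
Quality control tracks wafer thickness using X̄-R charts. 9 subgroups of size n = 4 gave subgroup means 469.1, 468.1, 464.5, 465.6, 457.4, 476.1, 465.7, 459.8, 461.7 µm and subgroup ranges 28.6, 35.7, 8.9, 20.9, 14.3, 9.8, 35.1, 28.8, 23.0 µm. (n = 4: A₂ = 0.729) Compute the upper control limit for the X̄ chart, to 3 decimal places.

481.946

X̄̄ = (469.1 + 468.1 + 464.5 + 465.6 + 457.4 + 476.1 + 465.7 + 459.8 + 461.7) / 9 = 4188.0000 / 9 = 465.3333
R̄ = (28.6 + 35.7 + 8.9 + 20.9 + 14.3 + 9.8 + 35.1 + 28.8 + 23.0) / 9 = 205.1000 / 9 = 22.7889
UCL = X̄̄ + A₂·R̄ = 465.3333 + 0.729 × 22.7889 = 481.9464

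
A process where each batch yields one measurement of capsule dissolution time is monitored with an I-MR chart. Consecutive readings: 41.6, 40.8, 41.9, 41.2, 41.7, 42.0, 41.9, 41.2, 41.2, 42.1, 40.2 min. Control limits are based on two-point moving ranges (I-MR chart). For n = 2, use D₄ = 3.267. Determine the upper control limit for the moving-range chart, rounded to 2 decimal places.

Moving ranges: 0.8, 1.1, 0.7, 0.5, 0.3, 0.1, 0.7, 0.0, 0.9, 1.9; M̄R̄ = 7.0000 / 10 = 0.7000
UCL_MR = D₄·M̄R̄ = 3.267 × 0.7000 = 2.2869

2.29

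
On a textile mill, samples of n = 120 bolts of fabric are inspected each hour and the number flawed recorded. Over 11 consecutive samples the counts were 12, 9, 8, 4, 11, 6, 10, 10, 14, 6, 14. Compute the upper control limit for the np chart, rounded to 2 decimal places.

18.31

p̄ = Σdᵢ / (k·n) = 104 / (11 × 120) = 0.07879
UCL = np̄ + 3·√(np̄(1−p̄)) = 9.4545 + 3 × √(9.4545×0.92121) = 9.4545 + 3 × 2.9512 = 18.3082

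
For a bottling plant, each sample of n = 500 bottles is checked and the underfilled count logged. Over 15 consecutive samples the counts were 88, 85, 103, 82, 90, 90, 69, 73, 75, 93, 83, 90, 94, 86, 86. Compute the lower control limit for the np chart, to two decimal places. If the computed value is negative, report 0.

p̄ = Σdᵢ / (k·n) = 1287 / (15 × 500) = 0.17160
LCL = np̄ − 3·√(np̄(1−p̄)) = 85.8000 − 3 × 8.4307 = 60.5079

60.51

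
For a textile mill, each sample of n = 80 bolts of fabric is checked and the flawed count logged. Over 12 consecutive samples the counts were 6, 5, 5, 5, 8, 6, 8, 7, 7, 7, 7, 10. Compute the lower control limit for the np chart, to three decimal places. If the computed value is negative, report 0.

p̄ = Σdᵢ / (k·n) = 81 / (12 × 80) = 0.08438
LCL = np̄ − 3·√(np̄(1−p̄)) = 6.7500 − 3 × 2.4861 = -0.7082 → 0 (negative, so LCL = 0)

0.000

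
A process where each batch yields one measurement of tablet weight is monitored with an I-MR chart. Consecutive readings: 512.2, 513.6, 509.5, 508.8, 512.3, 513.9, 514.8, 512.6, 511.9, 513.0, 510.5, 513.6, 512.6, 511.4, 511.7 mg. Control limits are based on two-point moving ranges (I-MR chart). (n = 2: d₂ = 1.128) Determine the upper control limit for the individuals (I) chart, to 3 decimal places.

516.776

X̄ = (512.2 + 513.6 + 509.5 + 508.8 + 512.3 + 513.9 + 514.8 + 512.6 + 511.9 + 513.0 + 510.5 + 513.6 + 512.6 + 511.4 + 511.7) / 15 = 512.1600
Moving ranges: 1.4, 4.1, 0.7, 3.5, 1.6, 0.9, 2.2, 0.7, 1.1, 2.5, 3.1, 1.0, 1.2, 0.3; M̄R̄ = 24.3000 / 14 = 1.7357
UCL = X̄ + 3·M̄R̄/d₂ = 512.1600 + 3 × 1.7357 / 1.128 = 516.7763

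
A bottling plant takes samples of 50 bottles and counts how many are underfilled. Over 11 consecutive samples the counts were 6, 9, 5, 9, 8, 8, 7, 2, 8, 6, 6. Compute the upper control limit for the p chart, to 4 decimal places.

p̄ = Σdᵢ / (k·n) = 74 / (11 × 50) = 0.13455
UCL = p̄ + 3·√(p̄(1−p̄)/n) = 0.13455 + 3 × √(0.13455×0.86545/50) = 0.13455 + 3 × 0.04826 = 0.27932

0.2793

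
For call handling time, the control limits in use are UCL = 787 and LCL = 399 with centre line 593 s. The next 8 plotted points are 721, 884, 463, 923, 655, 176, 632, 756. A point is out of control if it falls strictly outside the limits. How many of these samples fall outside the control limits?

Compare each point to [399, 787]: sample 2 = 884 > UCL; sample 4 = 923 > UCL; sample 6 = 176 < LCL.

3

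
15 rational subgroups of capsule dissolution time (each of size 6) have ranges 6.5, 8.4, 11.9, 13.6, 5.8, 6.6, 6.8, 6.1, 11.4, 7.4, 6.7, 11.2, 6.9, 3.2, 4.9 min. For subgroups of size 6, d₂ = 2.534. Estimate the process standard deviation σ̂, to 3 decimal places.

R̄ = (6.5 + 8.4 + 11.9 + 13.6 + 5.8 + 6.6 + 6.8 + 6.1 + 11.4 + 7.4 + 6.7 + 11.2 + 6.9 + 3.2 + 4.9) / 15 = 7.8267
σ̂ = R̄ / d₂ = 7.8267 / 2.534 = 3.0887

3.089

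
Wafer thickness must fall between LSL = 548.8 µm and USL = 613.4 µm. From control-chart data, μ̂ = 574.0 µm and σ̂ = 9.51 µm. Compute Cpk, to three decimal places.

Cpu = (USL − μ̂) / (3σ̂) = (613.4 − 574.0) / (3 × 9.51) = 1.3810; Cpl = (μ̂ − LSL) / (3σ̂) = (574.0 − 548.8) / (3 × 9.51) = 0.8833; Cpk = min(Cpu, Cpl) = 0.8833

0.883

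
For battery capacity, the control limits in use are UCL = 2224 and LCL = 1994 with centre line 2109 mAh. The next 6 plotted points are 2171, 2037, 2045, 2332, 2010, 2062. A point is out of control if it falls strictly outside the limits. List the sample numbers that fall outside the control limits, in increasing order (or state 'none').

4

Compare each point to [1994, 2224]: sample 4 = 2332 > UCL.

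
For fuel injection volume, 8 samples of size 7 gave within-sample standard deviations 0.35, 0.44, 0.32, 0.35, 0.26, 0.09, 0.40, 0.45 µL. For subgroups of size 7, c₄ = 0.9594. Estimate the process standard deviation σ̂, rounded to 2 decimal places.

0.35

s̄ = (0.35 + 0.44 + 0.32 + 0.35 + 0.26 + 0.09 + 0.40 + 0.45) / 8 = 0.3325
σ̂ = s̄ / c₄ = 0.3325 / 0.9594 = 0.3466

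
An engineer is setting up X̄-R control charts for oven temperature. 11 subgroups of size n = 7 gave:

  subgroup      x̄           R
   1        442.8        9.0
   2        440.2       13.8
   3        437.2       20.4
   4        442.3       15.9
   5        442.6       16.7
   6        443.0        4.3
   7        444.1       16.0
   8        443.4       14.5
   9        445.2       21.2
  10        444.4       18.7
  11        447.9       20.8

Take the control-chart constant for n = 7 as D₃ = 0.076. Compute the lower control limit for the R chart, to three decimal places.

R̄ = (9.0 + 13.8 + 20.4 + 15.9 + 16.7 + 4.3 + 16.0 + 14.5 + 21.2 + 18.7 + 20.8) / 11 = 171.3000 / 11 = 15.5727
LCL_R = D₃·R̄ = 0.076 × 15.5727 = 1.1835

1.184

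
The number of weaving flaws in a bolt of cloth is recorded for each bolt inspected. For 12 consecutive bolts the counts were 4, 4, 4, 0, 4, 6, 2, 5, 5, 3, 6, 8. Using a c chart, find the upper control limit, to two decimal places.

10.43

c̄ = (4 + 4 + 4 + 0 + 4 + 6 + 2 + 5 + 5 + 3 + 6 + 8) / 12 = 51 / 12 = 4.2500
UCL = c̄ + 3√c̄ = 4.2500 + 3 × √4.2500 = 4.2500 + 3 × 2.0616 = 10.4347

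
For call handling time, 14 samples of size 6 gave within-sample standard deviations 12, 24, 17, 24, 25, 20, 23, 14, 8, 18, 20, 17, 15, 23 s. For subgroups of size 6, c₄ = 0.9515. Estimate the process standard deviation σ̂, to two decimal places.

s̄ = (12 + 24 + 17 + 24 + 25 + 20 + 23 + 14 + 8 + 18 + 20 + 17 + 15 + 23) / 14 = 18.5714
σ̂ = s̄ / c₄ = 18.5714 / 0.9515 = 19.5181

19.52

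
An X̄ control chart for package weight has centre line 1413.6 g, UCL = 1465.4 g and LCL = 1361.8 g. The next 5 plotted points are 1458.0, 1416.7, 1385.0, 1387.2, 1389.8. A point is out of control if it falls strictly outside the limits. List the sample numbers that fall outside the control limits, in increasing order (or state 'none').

none

All 5 points lie within [1361.8, 1465.4].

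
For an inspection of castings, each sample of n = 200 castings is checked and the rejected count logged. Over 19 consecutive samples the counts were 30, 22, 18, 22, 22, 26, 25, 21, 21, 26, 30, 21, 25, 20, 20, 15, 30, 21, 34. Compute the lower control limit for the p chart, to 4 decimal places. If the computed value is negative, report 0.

0.0497

p̄ = Σdᵢ / (k·n) = 449 / (19 × 200) = 0.11816
LCL = p̄ − 3·√(p̄(1−p̄)/n) = 0.11816 − 3 × 0.02283 = 0.04968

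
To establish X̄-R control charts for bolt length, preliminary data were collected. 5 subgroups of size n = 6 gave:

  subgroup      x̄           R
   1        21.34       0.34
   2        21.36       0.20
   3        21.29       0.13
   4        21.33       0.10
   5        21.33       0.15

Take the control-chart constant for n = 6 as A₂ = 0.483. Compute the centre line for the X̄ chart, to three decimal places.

X̄̄ = (21.34 + 21.36 + 21.29 + 21.33 + 21.33) / 5 = 106.6500 / 5 = 21.3300
CL = X̄̄ = 21.3300

21.330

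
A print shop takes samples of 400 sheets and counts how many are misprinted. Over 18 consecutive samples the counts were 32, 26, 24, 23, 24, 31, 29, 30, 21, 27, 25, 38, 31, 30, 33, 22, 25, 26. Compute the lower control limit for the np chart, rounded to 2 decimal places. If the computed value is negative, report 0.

12.40

p̄ = Σdᵢ / (k·n) = 497 / (18 × 400) = 0.06903
LCL = np̄ − 3·√(np̄(1−p̄)) = 27.6111 − 3 × 5.0700 = 12.4010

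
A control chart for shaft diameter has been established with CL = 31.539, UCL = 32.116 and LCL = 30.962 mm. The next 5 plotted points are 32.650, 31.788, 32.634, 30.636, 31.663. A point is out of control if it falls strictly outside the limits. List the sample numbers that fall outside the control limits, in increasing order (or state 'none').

1, 3, 4

Compare each point to [30.962, 32.116]: sample 1 = 32.650 > UCL; sample 3 = 32.634 > UCL; sample 4 = 30.636 < LCL.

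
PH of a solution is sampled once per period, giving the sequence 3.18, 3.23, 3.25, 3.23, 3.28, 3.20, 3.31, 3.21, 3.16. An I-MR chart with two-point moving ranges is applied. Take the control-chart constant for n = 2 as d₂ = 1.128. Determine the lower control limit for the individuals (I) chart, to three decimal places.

3.068

X̄ = (3.18 + 3.23 + 3.25 + 3.23 + 3.28 + 3.20 + 3.31 + 3.21 + 3.16) / 9 = 3.2278
Moving ranges: 0.05, 0.02, 0.02, 0.05, 0.08, 0.11, 0.10, 0.05; M̄R̄ = 0.4800 / 8 = 0.0600
LCL = X̄ − 3·M̄R̄/d₂ = 3.2278 − 3 × 0.0600 / 1.128 = 3.0682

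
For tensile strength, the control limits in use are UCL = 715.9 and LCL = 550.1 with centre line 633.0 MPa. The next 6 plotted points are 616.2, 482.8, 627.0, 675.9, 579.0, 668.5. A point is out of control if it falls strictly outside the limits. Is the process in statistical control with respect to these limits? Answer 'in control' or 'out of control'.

out of control

Compare each point to [550.1, 715.9]: sample 2 = 482.8 < LCL.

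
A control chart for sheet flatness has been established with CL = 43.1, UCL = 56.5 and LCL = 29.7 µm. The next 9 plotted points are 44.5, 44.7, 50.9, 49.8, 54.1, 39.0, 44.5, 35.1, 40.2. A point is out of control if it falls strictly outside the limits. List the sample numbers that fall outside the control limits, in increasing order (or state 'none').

All 9 points lie within [29.7, 56.5].

none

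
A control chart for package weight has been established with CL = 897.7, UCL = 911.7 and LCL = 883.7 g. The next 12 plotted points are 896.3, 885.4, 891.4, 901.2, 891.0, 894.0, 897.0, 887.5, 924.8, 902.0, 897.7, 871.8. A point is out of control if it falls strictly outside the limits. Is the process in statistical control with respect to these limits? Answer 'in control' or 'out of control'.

out of control

Compare each point to [883.7, 911.7]: sample 9 = 924.8 > UCL; sample 12 = 871.8 < LCL.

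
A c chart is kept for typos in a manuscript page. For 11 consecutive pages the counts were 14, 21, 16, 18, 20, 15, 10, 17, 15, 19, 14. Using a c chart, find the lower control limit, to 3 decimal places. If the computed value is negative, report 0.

4.171

c̄ = (14 + 21 + 16 + 18 + 20 + 15 + 10 + 17 + 15 + 19 + 14) / 11 = 179 / 11 = 16.2727
LCL = c̄ − 3√c̄ = 16.2727 − 3 × 4.0339 = 4.1709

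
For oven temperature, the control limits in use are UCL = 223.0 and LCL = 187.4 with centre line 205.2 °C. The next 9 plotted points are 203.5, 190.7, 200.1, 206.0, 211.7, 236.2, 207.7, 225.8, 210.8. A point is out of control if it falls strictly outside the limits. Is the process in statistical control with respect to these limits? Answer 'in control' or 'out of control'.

out of control

Compare each point to [187.4, 223.0]: sample 6 = 236.2 > UCL; sample 8 = 225.8 > UCL.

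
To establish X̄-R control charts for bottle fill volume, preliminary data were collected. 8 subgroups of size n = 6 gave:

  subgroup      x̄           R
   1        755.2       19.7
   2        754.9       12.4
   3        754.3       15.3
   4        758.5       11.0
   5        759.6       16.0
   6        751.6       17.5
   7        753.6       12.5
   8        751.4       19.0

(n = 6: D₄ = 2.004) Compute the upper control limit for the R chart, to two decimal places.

30.91

R̄ = (19.7 + 12.4 + 15.3 + 11.0 + 16.0 + 17.5 + 12.5 + 19.0) / 8 = 123.4000 / 8 = 15.4250
UCL_R = D₄·R̄ = 2.004 × 15.4250 = 30.9117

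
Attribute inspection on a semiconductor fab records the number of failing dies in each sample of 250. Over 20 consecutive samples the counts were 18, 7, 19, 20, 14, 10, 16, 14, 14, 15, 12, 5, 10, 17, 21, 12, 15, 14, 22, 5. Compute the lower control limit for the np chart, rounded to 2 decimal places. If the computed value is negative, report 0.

3.09

p̄ = Σdᵢ / (k·n) = 280 / (20 × 250) = 0.05600
LCL = np̄ − 3·√(np̄(1−p̄)) = 14.0000 − 3 × 3.6354 = 3.0939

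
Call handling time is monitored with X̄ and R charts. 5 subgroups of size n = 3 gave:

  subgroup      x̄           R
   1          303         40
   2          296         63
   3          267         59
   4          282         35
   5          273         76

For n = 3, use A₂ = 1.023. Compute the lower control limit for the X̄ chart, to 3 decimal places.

228.344

X̄̄ = (303 + 296 + 267 + 282 + 273) / 5 = 1421.0000 / 5 = 284.2000
R̄ = (40 + 63 + 59 + 35 + 76) / 5 = 273.0000 / 5 = 54.6000
LCL = X̄̄ − A₂·R̄ = 284.2000 − 1.023 × 54.6000 = 228.3442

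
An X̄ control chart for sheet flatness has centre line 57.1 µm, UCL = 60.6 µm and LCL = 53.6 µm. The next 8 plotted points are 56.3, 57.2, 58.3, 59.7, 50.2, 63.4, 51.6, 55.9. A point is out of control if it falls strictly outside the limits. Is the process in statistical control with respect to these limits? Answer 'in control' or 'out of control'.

out of control

Compare each point to [53.6, 60.6]: sample 5 = 50.2 < LCL; sample 6 = 63.4 > UCL; sample 7 = 51.6 < LCL.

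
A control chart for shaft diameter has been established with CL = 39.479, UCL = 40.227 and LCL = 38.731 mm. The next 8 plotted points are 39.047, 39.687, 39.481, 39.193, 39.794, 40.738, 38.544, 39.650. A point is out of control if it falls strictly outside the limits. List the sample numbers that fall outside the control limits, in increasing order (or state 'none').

6, 7

Compare each point to [38.731, 40.227]: sample 6 = 40.738 > UCL; sample 7 = 38.544 < LCL.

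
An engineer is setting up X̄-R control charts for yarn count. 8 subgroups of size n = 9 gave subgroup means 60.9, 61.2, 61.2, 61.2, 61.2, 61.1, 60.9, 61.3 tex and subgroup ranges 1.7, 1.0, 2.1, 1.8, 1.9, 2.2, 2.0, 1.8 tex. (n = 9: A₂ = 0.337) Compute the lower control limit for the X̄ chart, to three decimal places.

60.514

X̄̄ = (60.9 + 61.2 + 61.2 + 61.2 + 61.2 + 61.1 + 60.9 + 61.3) / 8 = 489.0000 / 8 = 61.1250
R̄ = (1.7 + 1.0 + 2.1 + 1.8 + 1.9 + 2.2 + 2.0 + 1.8) / 8 = 14.5000 / 8 = 1.8125
LCL = X̄̄ − A₂·R̄ = 61.1250 − 0.337 × 1.8125 = 60.5142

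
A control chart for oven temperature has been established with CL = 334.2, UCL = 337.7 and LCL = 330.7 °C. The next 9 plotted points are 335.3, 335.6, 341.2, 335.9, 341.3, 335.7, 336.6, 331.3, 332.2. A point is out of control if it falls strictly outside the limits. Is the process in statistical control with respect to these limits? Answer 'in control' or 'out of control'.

out of control

Compare each point to [330.7, 337.7]: sample 3 = 341.2 > UCL; sample 5 = 341.3 > UCL.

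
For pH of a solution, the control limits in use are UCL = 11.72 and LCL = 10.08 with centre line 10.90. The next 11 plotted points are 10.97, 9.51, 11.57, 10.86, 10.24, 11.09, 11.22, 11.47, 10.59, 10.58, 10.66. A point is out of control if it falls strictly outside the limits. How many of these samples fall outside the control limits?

Compare each point to [10.08, 11.72]: sample 2 = 9.51 < LCL.

1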